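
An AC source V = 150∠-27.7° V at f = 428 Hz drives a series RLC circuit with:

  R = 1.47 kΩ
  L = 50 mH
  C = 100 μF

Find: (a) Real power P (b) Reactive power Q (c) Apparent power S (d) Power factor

Step 1 — Angular frequency: ω = 2π·f = 2π·428 = 2689 rad/s.
Step 2 — Component impedances:
  R: Z = R = 1470 Ω
  L: Z = jωL = j·2689·0.05 = 0 + j134.5 Ω
  C: Z = 1/(jωC) = -j/(ω·C) = 0 - j3.719 Ω
Step 3 — Series combination: Z_total = R + L + C = 1470 + j130.7 Ω = 1476∠5.1° Ω.
Step 4 — Source phasor: V = 150∠-27.7° V = 132.8 - j69.73 V.
Step 5 — Current: I = V / Z = 0.08545 - j0.05503 A = 0.1016∠-32.8° A.
Step 6 — Complex power: S = V·I* = 15.19 + j1.351 VA.
Step 7 — Real power: P = Re(S) = 15.19 W.
Step 8 — Reactive power: Q = Im(S) = 1.351 VAR.
Step 9 — Apparent power: |S| = 15.25 VA.
Step 10 — Power factor: PF = P/|S| = 0.9961 (lagging).

(a) P = 15.19 W  (b) Q = 1.351 VAR  (c) S = 15.25 VA  (d) PF = 0.9961 (lagging)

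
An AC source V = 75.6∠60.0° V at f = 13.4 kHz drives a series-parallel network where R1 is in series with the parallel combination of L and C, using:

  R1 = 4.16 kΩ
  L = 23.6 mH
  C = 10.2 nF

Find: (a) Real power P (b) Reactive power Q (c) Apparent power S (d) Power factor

Step 1 — Angular frequency: ω = 2π·f = 2π·1.34e+04 = 8.419e+04 rad/s.
Step 2 — Component impedances:
  R1: Z = R = 4160 Ω
  L: Z = jωL = j·8.419e+04·0.0236 = 0 + j1987 Ω
  C: Z = 1/(jωC) = -j/(ω·C) = 0 - j1164 Ω
Step 3 — Parallel branch: L || C = 1/(1/L + 1/C) = 0 - j2813 Ω.
Step 4 — Series with R1: Z_total = R1 + (L || C) = 4160 - j2813 Ω = 5022∠-34.1° Ω.
Step 5 — Source phasor: V = 75.6∠60.0° V = 37.8 + j65.47 V.
Step 6 — Current: I = V / Z = -0.001067 + j0.01502 A = 0.01505∠94.1° A.
Step 7 — Complex power: S = V·I* = 0.9428 - j0.6375 VA.
Step 8 — Real power: P = Re(S) = 0.9428 W.
Step 9 — Reactive power: Q = Im(S) = -0.6375 VAR.
Step 10 — Apparent power: |S| = 1.138 VA.
Step 11 — Power factor: PF = P/|S| = 0.8284 (leading).

(a) P = 0.9428 W  (b) Q = -0.6375 VAR  (c) S = 1.138 VA  (d) PF = 0.8284 (leading)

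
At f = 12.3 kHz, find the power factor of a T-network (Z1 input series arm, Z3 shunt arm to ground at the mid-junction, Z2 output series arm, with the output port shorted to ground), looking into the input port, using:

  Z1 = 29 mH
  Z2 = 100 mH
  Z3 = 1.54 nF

Step 1 — Angular frequency: ω = 2π·f = 2π·1.23e+04 = 7.728e+04 rad/s.
Step 2 — Component impedances:
  Z1: Z = jωL = j·7.728e+04·0.029 = 0 + j2241 Ω
  Z2: Z = jωL = j·7.728e+04·0.1 = 0 + j7728 Ω
  Z3: Z = 1/(jωC) = -j/(ω·C) = 0 - j8402 Ω
Step 3 — With the output port shorted to ground, the output series arm Z2 runs from the junction to ground; the shunt arm Z3 also runs from the junction to ground. They appear in parallel: Z3 || Z2 = 0 + j9.636e+04 Ω.
Step 4 — Series with input arm Z1: Z_in = Z1 + (Z3 || Z2) = 0 + j9.86e+04 Ω = 9.86e+04∠90.0° Ω.
Step 5 — Power factor: PF = cos(φ) = Re(Z)/|Z| = 0/9.86e+04 = 0.
Step 6 — Type: Im(Z) = 9.86e+04 ⇒ lagging (phase φ = 90.0°).

PF = 0 (lagging, φ = 90.0°)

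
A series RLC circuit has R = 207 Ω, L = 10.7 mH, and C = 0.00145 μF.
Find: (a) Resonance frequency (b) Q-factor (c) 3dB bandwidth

Step 1 — Resonance condition Im(Z)=0 gives ω₀ = 1/√(LC).
Step 2 — ω₀ = 1/√(0.0107·1.45e-09) = 2.539e+05 rad/s.
Step 3 — f₀ = ω₀/(2π) = 4.041e+04 Hz.
Step 4 — Series Q: Q = ω₀L/R = 2.539e+05·0.0107/207 = 13.12.
Step 5 — 3dB bandwidth: Δω = ω₀/Q = 1.935e+04 rad/s; BW = Δω/(2π) = 3079 Hz.

(a) f₀ = 4.041e+04 Hz  (b) Q = 13.12  (c) BW = 3079 Hz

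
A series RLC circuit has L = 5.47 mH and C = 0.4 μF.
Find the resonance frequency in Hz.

Step 1 — Resonance condition Im(Z)=0 gives ω₀ = 1/√(LC).
Step 2 — ω₀ = 1/√(0.00547·4e-07) = 2.138e+04 rad/s.
Step 3 — f₀ = ω₀/(2π) = 3402 Hz.

f₀ = 3402 Hz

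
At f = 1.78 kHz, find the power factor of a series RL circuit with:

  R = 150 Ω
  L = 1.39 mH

Step 1 — Angular frequency: ω = 2π·f = 2π·1780 = 1.118e+04 rad/s.
Step 2 — Component impedances:
  R: Z = R = 150 Ω
  L: Z = jωL = j·1.118e+04·0.00139 = 0 + j15.55 Ω
Step 3 — Series combination: Z_total = R + L = 150 + j15.55 Ω = 150.8∠5.9° Ω.
Step 4 — Power factor: PF = cos(φ) = Re(Z)/|Z| = 150/150.8 = 0.9947.
Step 5 — Type: Im(Z) = 15.55 ⇒ lagging (phase φ = 5.9°).

PF = 0.9947 (lagging, φ = 5.9°)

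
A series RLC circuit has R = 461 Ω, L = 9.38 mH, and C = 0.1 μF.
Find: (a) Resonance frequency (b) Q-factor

Step 1 — Resonance condition Im(Z)=0 gives ω₀ = 1/√(LC).
Step 2 — ω₀ = 1/√(0.00938·1e-07) = 3.265e+04 rad/s.
Step 3 — f₀ = ω₀/(2π) = 5197 Hz.
Step 4 — Series Q: Q = ω₀L/R = 3.265e+04·0.00938/461 = 0.6644.

(a) f₀ = 5197 Hz  (b) Q = 0.6644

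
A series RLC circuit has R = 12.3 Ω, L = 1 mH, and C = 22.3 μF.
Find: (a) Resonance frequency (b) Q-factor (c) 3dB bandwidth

Step 1 — Resonance: ω₀ = 1/√(LC) = 1/√(0.001·2.23e-05) = 6696 rad/s.
Step 2 — f₀ = ω₀/(2π) = 1066 Hz.
Step 3 — Series Q: Q = ω₀L/R = 6696·0.001/12.3 = 0.5444.
Step 4 — Bandwidth: Δω = ω₀/Q = 1.23e+04 rad/s; BW = Δω/(2π) = 1958 Hz.

(a) f₀ = 1066 Hz  (b) Q = 0.5444  (c) BW = 1958 Hz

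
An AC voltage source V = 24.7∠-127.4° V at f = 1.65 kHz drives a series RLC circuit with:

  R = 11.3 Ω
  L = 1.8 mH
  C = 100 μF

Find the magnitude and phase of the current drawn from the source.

Step 1 — Angular frequency: ω = 2π·f = 2π·1650 = 1.037e+04 rad/s.
Step 2 — Component impedances:
  R: Z = R = 11.3 Ω
  L: Z = jωL = j·1.037e+04·0.0018 = 0 + j18.66 Ω
  C: Z = 1/(jωC) = -j/(ω·C) = 0 - j0.9646 Ω
Step 3 — Series combination: Z_total = R + L + C = 11.3 + j17.7 Ω = 21∠57.4° Ω.
Step 4 — Source phasor: V = 24.7∠-127.4° V = -15 - j19.62 V.
Step 5 — Ohm's law: I = V / Z_total = (-15 - j19.62) / (11.3 + j17.7) = -1.172 + j0.09925 A.
Step 6 — Convert to polar: |I| = 1.176 A, ∠I = 175.2°.

I = 1.176∠175.2° A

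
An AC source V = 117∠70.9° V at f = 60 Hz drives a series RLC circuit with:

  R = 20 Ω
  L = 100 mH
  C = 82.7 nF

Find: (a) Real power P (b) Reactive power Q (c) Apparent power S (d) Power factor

Step 1 — Angular frequency: ω = 2π·f = 2π·60 = 377 rad/s.
Step 2 — Component impedances:
  R: Z = R = 20 Ω
  L: Z = jωL = j·377·0.1 = 0 + j37.7 Ω
  C: Z = 1/(jωC) = -j/(ω·C) = 0 - j3.207e+04 Ω
Step 3 — Series combination: Z_total = R + L + C = 20 - j3.204e+04 Ω = 3.204e+04∠-90.0° Ω.
Step 4 — Source phasor: V = 117∠70.9° V = 38.28 + j110.6 V.
Step 5 — Current: I = V / Z = -0.00345 + j0.001197 A = 0.003652∠160.9° A.
Step 6 — Complex power: S = V·I* = 0.0002667 - j0.4273 VA.
Step 7 — Real power: P = Re(S) = 0.0002667 W.
Step 8 — Reactive power: Q = Im(S) = -0.4273 VAR.
Step 9 — Apparent power: |S| = 0.4273 VA.
Step 10 — Power factor: PF = P/|S| = 0.0006243 (leading).

(a) P = 0.0002667 W  (b) Q = -0.4273 VAR  (c) S = 0.4273 VA  (d) PF = 0.0006243 (leading)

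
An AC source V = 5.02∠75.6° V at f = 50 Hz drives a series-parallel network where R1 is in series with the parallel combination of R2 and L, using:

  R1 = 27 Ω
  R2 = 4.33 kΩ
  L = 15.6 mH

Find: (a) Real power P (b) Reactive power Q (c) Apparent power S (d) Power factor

Step 1 — Angular frequency: ω = 2π·f = 2π·50 = 314.2 rad/s.
Step 2 — Component impedances:
  R1: Z = R = 27 Ω
  R2: Z = R = 4330 Ω
  L: Z = jωL = j·314.2·0.0156 = 0 + j4.901 Ω
Step 3 — Parallel branch: R2 || L = 1/(1/R2 + 1/L) = 0.005547 + j4.901 Ω.
Step 4 — Series with R1: Z_total = R1 + (R2 || L) = 27.01 + j4.901 Ω = 27.45∠10.3° Ω.
Step 5 — Source phasor: V = 5.02∠75.6° V = 1.248 + j4.862 V.
Step 6 — Current: I = V / Z = 0.07639 + j0.1662 A = 0.1829∠65.3° A.
Step 7 — Complex power: S = V·I* = 0.9034 + j0.1639 VA.
Step 8 — Real power: P = Re(S) = 0.9034 W.
Step 9 — Reactive power: Q = Im(S) = 0.1639 VAR.
Step 10 — Apparent power: |S| = 0.9182 VA.
Step 11 — Power factor: PF = P/|S| = 0.9839 (lagging).

(a) P = 0.9034 W  (b) Q = 0.1639 VAR  (c) S = 0.9182 VA  (d) PF = 0.9839 (lagging)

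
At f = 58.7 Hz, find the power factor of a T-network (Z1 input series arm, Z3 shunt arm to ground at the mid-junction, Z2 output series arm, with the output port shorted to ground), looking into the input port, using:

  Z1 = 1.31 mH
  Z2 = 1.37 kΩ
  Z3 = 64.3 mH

Step 1 — Angular frequency: ω = 2π·f = 2π·58.7 = 368.8 rad/s.
Step 2 — Component impedances:
  Z1: Z = jωL = j·368.8·0.00131 = 0 + j0.4832 Ω
  Z2: Z = R = 1370 Ω
  Z3: Z = jωL = j·368.8·0.0643 = 0 + j23.72 Ω
Step 3 — With the output port shorted to ground, the output series arm Z2 runs from the junction to ground; the shunt arm Z3 also runs from the junction to ground. They appear in parallel: Z3 || Z2 = 0.4104 + j23.71 Ω.
Step 4 — Series with input arm Z1: Z_in = Z1 + (Z3 || Z2) = 0.4104 + j24.19 Ω = 24.19∠89.0° Ω.
Step 5 — Power factor: PF = cos(φ) = Re(Z)/|Z| = 0.4104/24.195 = 0.01696.
Step 6 — Type: Im(Z) = 24.19 ⇒ lagging (phase φ = 89.0°).

PF = 0.01696 (lagging, φ = 89.0°)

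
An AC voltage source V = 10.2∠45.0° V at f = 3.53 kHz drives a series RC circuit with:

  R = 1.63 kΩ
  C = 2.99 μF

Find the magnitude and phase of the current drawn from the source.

Step 1 — Angular frequency: ω = 2π·f = 2π·3530 = 2.218e+04 rad/s.
Step 2 — Component impedances:
  R: Z = R = 1630 Ω
  C: Z = 1/(jωC) = -j/(ω·C) = 0 - j15.08 Ω
Step 3 — Series combination: Z_total = R + C = 1630 - j15.08 Ω = 1630∠-0.5° Ω.
Step 4 — Source phasor: V = 10.2∠45.0° V = 7.212 + j7.212 V.
Step 5 — Ohm's law: I = V / Z_total = (7.212 + j7.212) / (1630 - j15.08) = 0.004384 + j0.004465 A.
Step 6 — Convert to polar: |I| = 0.006257 A, ∠I = 45.5°.

I = 0.006257∠45.5° A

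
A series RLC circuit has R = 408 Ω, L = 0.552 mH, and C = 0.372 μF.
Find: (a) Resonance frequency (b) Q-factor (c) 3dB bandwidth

Step 1 — Resonance: ω₀ = 1/√(LC) = 1/√(0.000552·3.72e-07) = 6.978e+04 rad/s.
Step 2 — f₀ = ω₀/(2π) = 1.111e+04 Hz.
Step 3 — Series Q: Q = ω₀L/R = 6.978e+04·0.000552/408 = 0.09441.
Step 4 — Bandwidth: Δω = ω₀/Q = 7.391e+05 rad/s; BW = Δω/(2π) = 1.176e+05 Hz.

(a) f₀ = 1.111e+04 Hz  (b) Q = 0.09441  (c) BW = 1.176e+05 Hz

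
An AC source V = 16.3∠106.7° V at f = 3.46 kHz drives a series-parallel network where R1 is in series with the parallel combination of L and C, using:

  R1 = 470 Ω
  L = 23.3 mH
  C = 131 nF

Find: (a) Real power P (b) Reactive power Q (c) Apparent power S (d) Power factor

Step 1 — Angular frequency: ω = 2π·f = 2π·3460 = 2.174e+04 rad/s.
Step 2 — Component impedances:
  R1: Z = R = 470 Ω
  L: Z = jωL = j·2.174e+04·0.0233 = 0 + j506.5 Ω
  C: Z = 1/(jωC) = -j/(ω·C) = 0 - j351.1 Ω
Step 3 — Parallel branch: L || C = 1/(1/L + 1/C) = 0 - j1145 Ω.
Step 4 — Series with R1: Z_total = R1 + (L || C) = 470 - j1145 Ω = 1237∠-67.7° Ω.
Step 5 — Source phasor: V = 16.3∠106.7° V = -4.684 + j15.61 V.
Step 6 — Current: I = V / Z = -0.01311 + j0.001291 A = 0.01317∠174.4° A.
Step 7 — Complex power: S = V·I* = 0.08157 - j0.1986 VA.
Step 8 — Real power: P = Re(S) = 0.08157 W.
Step 9 — Reactive power: Q = Im(S) = -0.1986 VAR.
Step 10 — Apparent power: |S| = 0.2147 VA.
Step 11 — Power factor: PF = P/|S| = 0.3799 (leading).

(a) P = 0.08157 W  (b) Q = -0.1986 VAR  (c) S = 0.2147 VA  (d) PF = 0.3799 (leading)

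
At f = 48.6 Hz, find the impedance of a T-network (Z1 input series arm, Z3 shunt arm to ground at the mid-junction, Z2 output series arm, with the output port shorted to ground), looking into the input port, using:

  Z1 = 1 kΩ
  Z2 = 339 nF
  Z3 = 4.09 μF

Step 1 — Angular frequency: ω = 2π·f = 2π·48.6 = 305.4 rad/s.
Step 2 — Component impedances:
  Z1: Z = R = 1000 Ω
  Z2: Z = 1/(jωC) = -j/(ω·C) = 0 - j9660 Ω
  Z3: Z = 1/(jωC) = -j/(ω·C) = 0 - j800.7 Ω
Step 3 — With the output port shorted to ground, the output series arm Z2 runs from the junction to ground; the shunt arm Z3 also runs from the junction to ground. They appear in parallel: Z3 || Z2 = 0 - j739.4 Ω.
Step 4 — Series with input arm Z1: Z_in = Z1 + (Z3 || Z2) = 1000 - j739.4 Ω = 1244∠-36.5° Ω.

Z = 1000 - j739.4 Ω = 1244∠-36.5° Ω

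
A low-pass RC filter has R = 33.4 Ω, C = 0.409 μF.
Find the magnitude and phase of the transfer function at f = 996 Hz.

Step 1 — Angular frequency: ω = 2π·996 = 6258 rad/s.
Step 2 — Transfer function: H(jω) = 1/(1 + jωRC).
Step 3 — Denominator: 1 + jωRC = 1 + j·6258·33.4·4.09e-07 = 1 + j0.08549.
Step 4 — H = 0.9927 - j0.08487.
Step 5 — Magnitude: |H| = 0.9964 (-0.0 dB); phase: φ = -4.9°.

|H| = 0.9964 (-0.0 dB), φ = -4.9°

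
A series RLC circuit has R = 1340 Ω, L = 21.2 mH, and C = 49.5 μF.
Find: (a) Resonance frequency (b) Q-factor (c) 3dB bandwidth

Step 1 — Resonance: ω₀ = 1/√(LC) = 1/√(0.0212·4.95e-05) = 976.2 rad/s.
Step 2 — f₀ = ω₀/(2π) = 155.4 Hz.
Step 3 — Series Q: Q = ω₀L/R = 976.2·0.0212/1340 = 0.01544.
Step 4 — Bandwidth: Δω = ω₀/Q = 6.321e+04 rad/s; BW = Δω/(2π) = 1.006e+04 Hz.

(a) f₀ = 155.4 Hz  (b) Q = 0.01544  (c) BW = 1.006e+04 Hz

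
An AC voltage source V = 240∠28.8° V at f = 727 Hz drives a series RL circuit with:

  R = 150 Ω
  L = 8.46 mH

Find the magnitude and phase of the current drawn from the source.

Step 1 — Angular frequency: ω = 2π·f = 2π·727 = 4568 rad/s.
Step 2 — Component impedances:
  R: Z = R = 150 Ω
  L: Z = jωL = j·4568·0.00846 = 0 + j38.64 Ω
Step 3 — Series combination: Z_total = R + L = 150 + j38.64 Ω = 154.9∠14.4° Ω.
Step 4 — Source phasor: V = 240∠28.8° V = 210.3 + j115.6 V.
Step 5 — Ohm's law: I = V / Z_total = (210.3 + j115.6) / (150 + j38.64) = 1.501 + j0.3841 A.
Step 6 — Convert to polar: |I| = 1.549 A, ∠I = 14.4°.

I = 1.549∠14.4° A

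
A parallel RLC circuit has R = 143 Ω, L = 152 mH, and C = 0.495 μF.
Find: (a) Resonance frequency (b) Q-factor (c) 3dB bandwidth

Step 1 — Resonance: ω₀ = 1/√(LC) = 1/√(0.152·4.95e-07) = 3646 rad/s.
Step 2 — f₀ = ω₀/(2π) = 580.2 Hz.
Step 3 — Parallel Q: Q = R/(ω₀L) = 143/(3646·0.152) = 0.2581.
Step 4 — Bandwidth: Δω = ω₀/Q = 1.413e+04 rad/s; BW = Δω/(2π) = 2248 Hz.

(a) f₀ = 580.2 Hz  (b) Q = 0.2581  (c) BW = 2248 Hz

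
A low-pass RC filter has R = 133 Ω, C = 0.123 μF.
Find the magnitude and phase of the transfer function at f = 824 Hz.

Step 1 — Angular frequency: ω = 2π·824 = 5177 rad/s.
Step 2 — Transfer function: H(jω) = 1/(1 + jωRC).
Step 3 — Denominator: 1 + jωRC = 1 + j·5177·133·1.23e-07 = 1 + j0.0847.
Step 4 — H = 0.9929 - j0.08409.
Step 5 — Magnitude: |H| = 0.9964 (-0.0 dB); phase: φ = -4.8°.

|H| = 0.9964 (-0.0 dB), φ = -4.8°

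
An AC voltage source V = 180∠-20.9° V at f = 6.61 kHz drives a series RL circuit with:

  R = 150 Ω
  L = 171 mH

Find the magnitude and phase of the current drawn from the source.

Step 1 — Angular frequency: ω = 2π·f = 2π·6610 = 4.153e+04 rad/s.
Step 2 — Component impedances:
  R: Z = R = 150 Ω
  L: Z = jωL = j·4.153e+04·0.171 = 0 + j7102 Ω
Step 3 — Series combination: Z_total = R + L = 150 + j7102 Ω = 7104∠88.8° Ω.
Step 4 — Source phasor: V = 180∠-20.9° V = 168.2 - j64.21 V.
Step 5 — Ohm's law: I = V / Z_total = (168.2 - j64.21) / (150 + j7102) = -0.008538 - j0.02386 A.
Step 6 — Convert to polar: |I| = 0.02534 A, ∠I = -109.7°.

I = 0.02534∠-109.7° A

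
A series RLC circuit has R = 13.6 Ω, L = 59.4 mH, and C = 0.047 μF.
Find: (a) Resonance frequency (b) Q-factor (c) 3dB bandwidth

Step 1 — Resonance: ω₀ = 1/√(LC) = 1/√(0.0594·4.7e-08) = 1.893e+04 rad/s.
Step 2 — f₀ = ω₀/(2π) = 3012 Hz.
Step 3 — Series Q: Q = ω₀L/R = 1.893e+04·0.0594/13.6 = 82.66.
Step 4 — Bandwidth: Δω = ω₀/Q = 229 rad/s; BW = Δω/(2π) = 36.44 Hz.

(a) f₀ = 3012 Hz  (b) Q = 82.66  (c) BW = 36.44 Hz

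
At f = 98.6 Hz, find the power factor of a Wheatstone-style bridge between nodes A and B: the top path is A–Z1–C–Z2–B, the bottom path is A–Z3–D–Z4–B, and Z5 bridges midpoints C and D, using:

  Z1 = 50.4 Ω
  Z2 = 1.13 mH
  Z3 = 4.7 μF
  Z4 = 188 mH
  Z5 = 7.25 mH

Step 1 — Angular frequency: ω = 2π·f = 2π·98.6 = 619.5 rad/s.
Step 2 — Component impedances:
  Z1: Z = R = 50.4 Ω
  Z2: Z = jωL = j·619.5·0.00113 = 0 + j0.7001 Ω
  Z3: Z = 1/(jωC) = -j/(ω·C) = 0 - j343.4 Ω
  Z4: Z = jωL = j·619.5·0.188 = 0 + j116.5 Ω
  Z5: Z = jωL = j·619.5·0.00725 = 0 + j4.492 Ω
Step 3 — Bridge requires nodal analysis (the Z5 bridge couples midpoints C and D, so the two paths cannot be reduced to a simple series/parallel combination). Setting node B to ground and injecting 1 A at node A, the 3-node admittance system at A, C, D solves to V_A = Z_AB = 49.32 - j6.634 Ω = 49.76∠-7.7° Ω.
Step 4 — Power factor: PF = cos(φ) = Re(Z)/|Z| = 49.318/49.762 = 0.9911.
Step 5 — Type: Im(Z) = -6.634 ⇒ leading (phase φ = -7.7°).

PF = 0.9911 (leading, φ = -7.7°)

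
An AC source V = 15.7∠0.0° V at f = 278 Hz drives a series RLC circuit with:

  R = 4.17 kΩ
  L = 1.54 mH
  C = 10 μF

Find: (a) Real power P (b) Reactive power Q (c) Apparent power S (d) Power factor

Step 1 — Angular frequency: ω = 2π·f = 2π·278 = 1747 rad/s.
Step 2 — Component impedances:
  R: Z = R = 4170 Ω
  L: Z = jωL = j·1747·0.00154 = 0 + j2.69 Ω
  C: Z = 1/(jωC) = -j/(ω·C) = 0 - j57.25 Ω
Step 3 — Series combination: Z_total = R + L + C = 4170 - j54.56 Ω = 4170∠-0.7° Ω.
Step 4 — Source phasor: V = 15.7∠0.0° V = 15.7 V.
Step 5 — Current: I = V / Z = 0.003764 + j4.925e-05 A = 0.003765∠0.7° A.
Step 6 — Complex power: S = V·I* = 0.0591 - j0.0007733 VA.
Step 7 — Real power: P = Re(S) = 0.0591 W.
Step 8 — Reactive power: Q = Im(S) = -0.0007733 VAR.
Step 9 — Apparent power: |S| = 0.05911 VA.
Step 10 — Power factor: PF = P/|S| = 0.9999 (leading).

(a) P = 0.0591 W  (b) Q = -0.0007733 VAR  (c) S = 0.05911 VA  (d) PF = 0.9999 (leading)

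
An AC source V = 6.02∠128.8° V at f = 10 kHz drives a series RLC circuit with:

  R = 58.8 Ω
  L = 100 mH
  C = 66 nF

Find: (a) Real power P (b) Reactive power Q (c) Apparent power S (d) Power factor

Step 1 — Angular frequency: ω = 2π·f = 2π·1e+04 = 6.283e+04 rad/s.
Step 2 — Component impedances:
  R: Z = R = 58.8 Ω
  L: Z = jωL = j·6.283e+04·0.1 = 0 + j6283 Ω
  C: Z = 1/(jωC) = -j/(ω·C) = 0 - j241.1 Ω
Step 3 — Series combination: Z_total = R + L + C = 58.8 + j6042 Ω = 6042∠89.4° Ω.
Step 4 — Source phasor: V = 6.02∠128.8° V = -3.772 + j4.692 V.
Step 5 — Current: I = V / Z = 0.0007703 + j0.0006318 A = 0.0009963∠39.4° A.
Step 6 — Complex power: S = V·I* = 5.837e-05 + j0.005997 VA.
Step 7 — Real power: P = Re(S) = 5.837e-05 W.
Step 8 — Reactive power: Q = Im(S) = 0.005997 VAR.
Step 9 — Apparent power: |S| = 0.005998 VA.
Step 10 — Power factor: PF = P/|S| = 0.009731 (lagging).

(a) P = 5.837e-05 W  (b) Q = 0.005997 VAR  (c) S = 0.005998 VA  (d) PF = 0.009731 (lagging)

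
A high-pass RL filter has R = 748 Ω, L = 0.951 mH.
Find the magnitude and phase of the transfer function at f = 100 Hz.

Step 1 — Angular frequency: ω = 2π·100 = 628.3 rad/s.
Step 2 — Transfer function: H(jω) = jωL/(R + jωL).
Step 3 — Numerator jωL = j·0.5975; denominator R + jωL = 748 + j0.5975.
Step 4 — H = 6.381e-07 + j0.0007988.
Step 5 — Magnitude: |H| = 0.0007988 (-62.0 dB); phase: φ = 90.0°.

|H| = 0.0007988 (-62.0 dB), φ = 90.0°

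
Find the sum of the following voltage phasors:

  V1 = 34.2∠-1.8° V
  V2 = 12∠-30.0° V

Step 1 — Convert each phasor to rectangular form:
  V1 = 34.2·(cos(-1.8°) + j·sin(-1.8°)) = 34.18 - j1.074 V
  V2 = 12·(cos(-30.0°) + j·sin(-30.0°)) = 10.39 - j6 V
Step 2 — Sum components: V_total = 44.58 - j7.074 V.
Step 3 — Convert to polar: |V_total| = 45.13 V, ∠V_total = -9.0°.

V_total = 45.13∠-9.0° V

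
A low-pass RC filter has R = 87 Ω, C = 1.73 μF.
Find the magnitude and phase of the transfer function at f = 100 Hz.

Step 1 — Angular frequency: ω = 2π·100 = 628.3 rad/s.
Step 2 — Transfer function: H(jω) = 1/(1 + jωRC).
Step 3 — Denominator: 1 + jωRC = 1 + j·628.3·87·1.73e-06 = 1 + j0.09457.
Step 4 — H = 0.9911 - j0.09373.
Step 5 — Magnitude: |H| = 0.9956 (-0.0 dB); phase: φ = -5.4°.

|H| = 0.9956 (-0.0 dB), φ = -5.4°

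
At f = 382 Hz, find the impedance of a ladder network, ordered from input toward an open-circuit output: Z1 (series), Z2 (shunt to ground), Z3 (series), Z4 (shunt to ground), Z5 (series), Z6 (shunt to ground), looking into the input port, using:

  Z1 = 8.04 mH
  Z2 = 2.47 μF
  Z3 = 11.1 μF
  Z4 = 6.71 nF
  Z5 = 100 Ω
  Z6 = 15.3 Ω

Step 1 — Angular frequency: ω = 2π·f = 2π·382 = 2400 rad/s.
Step 2 — Component impedances:
  Z1: Z = jωL = j·2400·0.00804 = 0 + j19.3 Ω
  Z2: Z = 1/(jωC) = -j/(ω·C) = 0 - j168.7 Ω
  Z3: Z = 1/(jωC) = -j/(ω·C) = 0 - j37.53 Ω
  Z4: Z = 1/(jωC) = -j/(ω·C) = 0 - j6.209e+04 Ω
  Z5: Z = R = 100 Ω
  Z6: Z = R = 15.3 Ω
Step 3 — Ladder network (open output): work backward from the far end, alternating series and parallel combinations. Z_in = 58.68 - j44.32 Ω = 73.54∠-37.1° Ω.

Z = 58.68 - j44.32 Ω = 73.54∠-37.1° Ω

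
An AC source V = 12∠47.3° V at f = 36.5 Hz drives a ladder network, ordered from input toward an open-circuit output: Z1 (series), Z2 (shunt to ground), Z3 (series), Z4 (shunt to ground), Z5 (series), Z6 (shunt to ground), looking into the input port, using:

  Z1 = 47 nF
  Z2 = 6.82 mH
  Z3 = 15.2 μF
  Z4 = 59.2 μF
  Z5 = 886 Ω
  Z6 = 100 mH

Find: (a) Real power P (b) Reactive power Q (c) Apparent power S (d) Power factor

Step 1 — Angular frequency: ω = 2π·f = 2π·36.5 = 229.3 rad/s.
Step 2 — Component impedances:
  Z1: Z = 1/(jωC) = -j/(ω·C) = 0 - j9.277e+04 Ω
  Z2: Z = jωL = j·229.3·0.00682 = 0 + j1.564 Ω
  Z3: Z = 1/(jωC) = -j/(ω·C) = 0 - j286.9 Ω
  Z4: Z = 1/(jωC) = -j/(ω·C) = 0 - j73.66 Ω
  Z5: Z = R = 886 Ω
  Z6: Z = jωL = j·229.3·0.1 = 0 + j22.93 Ω
Step 3 — Ladder network (open output): work backward from the far end, alternating series and parallel combinations. Z_in = 0.0001161 - j9.277e+04 Ω = 9.277e+04∠-90.0° Ω.
Step 4 — Source phasor: V = 12∠47.3° V = 8.138 + j8.819 V.
Step 5 — Current: I = V / Z = -9.506e-05 + j8.772e-05 A = 0.0001293∠137.3° A.
Step 6 — Complex power: S = V·I* = 1.942e-12 - j0.001552 VA.
Step 7 — Real power: P = Re(S) = 1.942e-12 W.
Step 8 — Reactive power: Q = Im(S) = -0.001552 VAR.
Step 9 — Apparent power: |S| = 0.001552 VA.
Step 10 — Power factor: PF = P/|S| = 1.251e-09 (leading).

(a) P = 1.942e-12 W  (b) Q = -0.001552 VAR  (c) S = 0.001552 VA  (d) PF = 1.251e-09 (leading)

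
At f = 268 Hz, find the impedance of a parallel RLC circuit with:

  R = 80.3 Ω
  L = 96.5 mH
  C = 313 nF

Step 1 — Angular frequency: ω = 2π·f = 2π·268 = 1684 rad/s.
Step 2 — Component impedances:
  R: Z = R = 80.3 Ω
  L: Z = jωL = j·1684·0.0965 = 0 + j162.5 Ω
  C: Z = 1/(jωC) = -j/(ω·C) = 0 - j1897 Ω
Step 3 — Parallel combination: 1/Z_total = 1/R + 1/L + 1/C; Z_total = 66.69 + j30.13 Ω = 73.18∠24.3° Ω.

Z = 66.69 + j30.13 Ω = 73.18∠24.3° Ω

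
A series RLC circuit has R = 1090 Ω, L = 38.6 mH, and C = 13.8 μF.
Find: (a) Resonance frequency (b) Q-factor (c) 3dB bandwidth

Step 1 — Resonance: ω₀ = 1/√(LC) = 1/√(0.0386·1.38e-05) = 1370 rad/s.
Step 2 — f₀ = ω₀/(2π) = 218.1 Hz.
Step 3 — Series Q: Q = ω₀L/R = 1370·0.0386/1090 = 0.04852.
Step 4 — Bandwidth: Δω = ω₀/Q = 2.824e+04 rad/s; BW = Δω/(2π) = 4494 Hz.

(a) f₀ = 218.1 Hz  (b) Q = 0.04852  (c) BW = 4494 Hz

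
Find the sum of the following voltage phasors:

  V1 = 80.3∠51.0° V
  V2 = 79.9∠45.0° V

Step 1 — Convert each phasor to rectangular form:
  V1 = 80.3·(cos(51.0°) + j·sin(51.0°)) = 50.53 + j62.4 V
  V2 = 79.9·(cos(45.0°) + j·sin(45.0°)) = 56.5 + j56.5 V
Step 2 — Sum components: V_total = 107 + j118.9 V.
Step 3 — Convert to polar: |V_total| = 160 V, ∠V_total = 48.0°.

V_total = 160∠48.0° V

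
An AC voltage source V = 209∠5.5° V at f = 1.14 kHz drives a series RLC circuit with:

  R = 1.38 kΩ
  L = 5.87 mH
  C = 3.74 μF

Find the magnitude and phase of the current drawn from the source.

Step 1 — Angular frequency: ω = 2π·f = 2π·1140 = 7163 rad/s.
Step 2 — Component impedances:
  R: Z = R = 1380 Ω
  L: Z = jωL = j·7163·0.00587 = 0 + j42.05 Ω
  C: Z = 1/(jωC) = -j/(ω·C) = 0 - j37.33 Ω
Step 3 — Series combination: Z_total = R + L + C = 1380 + j4.717 Ω = 1380∠0.2° Ω.
Step 4 — Source phasor: V = 209∠5.5° V = 208 + j20.03 V.
Step 5 — Ohm's law: I = V / Z_total = (208 + j20.03) / (1380 + j4.717) = 0.1508 + j0.014 A.
Step 6 — Convert to polar: |I| = 0.1514 A, ∠I = 5.3°.

I = 0.1514∠5.3° A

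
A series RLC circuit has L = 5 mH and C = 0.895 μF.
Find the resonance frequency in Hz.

Step 1 — Resonance condition Im(Z)=0 gives ω₀ = 1/√(LC).
Step 2 — ω₀ = 1/√(0.005·8.95e-07) = 1.495e+04 rad/s.
Step 3 — f₀ = ω₀/(2π) = 2379 Hz.

f₀ = 2379 Hz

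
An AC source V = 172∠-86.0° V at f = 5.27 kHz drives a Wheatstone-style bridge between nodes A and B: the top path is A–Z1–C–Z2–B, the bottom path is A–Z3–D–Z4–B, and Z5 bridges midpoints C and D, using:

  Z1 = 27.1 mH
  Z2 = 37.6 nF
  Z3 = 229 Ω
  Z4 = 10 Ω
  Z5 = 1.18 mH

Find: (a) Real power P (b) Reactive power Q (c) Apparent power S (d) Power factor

Step 1 — Angular frequency: ω = 2π·f = 2π·5270 = 3.311e+04 rad/s.
Step 2 — Component impedances:
  Z1: Z = jωL = j·3.311e+04·0.0271 = 0 + j897.3 Ω
  Z2: Z = 1/(jωC) = -j/(ω·C) = 0 - j803.2 Ω
  Z3: Z = R = 229 Ω
  Z4: Z = R = 10 Ω
  Z5: Z = jωL = j·3.311e+04·0.00118 = 0 + j39.07 Ω
Step 3 — Bridge requires nodal analysis (the Z5 bridge couples midpoints C and D, so the two paths cannot be reduced to a simple series/parallel combination). Setting node B to ground and injecting 1 A at node A, the 3-node admittance system at A, C, D solves to V_A = Z_AB = 226.2 + j52.37 Ω = 232.2∠13.0° Ω.
Step 4 — Source phasor: V = 172∠-86.0° V = 12 - j171.6 V.
Step 5 — Current: I = V / Z = -0.1164 - j0.7317 A = 0.7409∠-99.0° A.
Step 6 — Complex power: S = V·I* = 124.1 + j28.75 VA.
Step 7 — Real power: P = Re(S) = 124.1 W.
Step 8 — Reactive power: Q = Im(S) = 28.75 VAR.
Step 9 — Apparent power: |S| = 127.4 VA.
Step 10 — Power factor: PF = P/|S| = 0.9742 (lagging).

(a) P = 124.1 W  (b) Q = 28.75 VAR  (c) S = 127.4 VA  (d) PF = 0.9742 (lagging)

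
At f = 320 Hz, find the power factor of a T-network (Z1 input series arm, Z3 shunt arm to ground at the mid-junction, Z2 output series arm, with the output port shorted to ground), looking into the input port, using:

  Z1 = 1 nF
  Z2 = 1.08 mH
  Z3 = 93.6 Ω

Step 1 — Angular frequency: ω = 2π·f = 2π·320 = 2011 rad/s.
Step 2 — Component impedances:
  Z1: Z = 1/(jωC) = -j/(ω·C) = 0 - j4.974e+05 Ω
  Z2: Z = jωL = j·2011·0.00108 = 0 + j2.171 Ω
  Z3: Z = R = 93.6 Ω
Step 3 — With the output port shorted to ground, the output series arm Z2 runs from the junction to ground; the shunt arm Z3 also runs from the junction to ground. They appear in parallel: Z3 || Z2 = 0.05035 + j2.17 Ω.
Step 4 — Series with input arm Z1: Z_in = Z1 + (Z3 || Z2) = 0.05035 - j4.974e+05 Ω = 4.974e+05∠-90.0° Ω.
Step 5 — Power factor: PF = cos(φ) = Re(Z)/|Z| = 0.05035/4.974e+05 = 1.012e-07.
Step 6 — Type: Im(Z) = -4.974e+05 ⇒ leading (phase φ = -90.0°).

PF = 1.012e-07 (leading, φ = -90.0°)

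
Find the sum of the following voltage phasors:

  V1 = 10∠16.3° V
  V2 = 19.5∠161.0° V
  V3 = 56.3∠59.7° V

Step 1 — Convert each phasor to rectangular form:
  V1 = 10·(cos(16.3°) + j·sin(16.3°)) = 9.598 + j2.807 V
  V2 = 19.5·(cos(161.0°) + j·sin(161.0°)) = -18.44 + j6.349 V
  V3 = 56.3·(cos(59.7°) + j·sin(59.7°)) = 28.4 + j48.61 V
Step 2 — Sum components: V_total = 19.57 + j57.76 V.
Step 3 — Convert to polar: |V_total| = 60.99 V, ∠V_total = 71.3°.

V_total = 60.99∠71.3° V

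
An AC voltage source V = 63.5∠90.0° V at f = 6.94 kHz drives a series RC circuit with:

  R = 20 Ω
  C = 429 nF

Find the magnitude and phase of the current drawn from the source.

Step 1 — Angular frequency: ω = 2π·f = 2π·6940 = 4.361e+04 rad/s.
Step 2 — Component impedances:
  R: Z = R = 20 Ω
  C: Z = 1/(jωC) = -j/(ω·C) = 0 - j53.46 Ω
Step 3 — Series combination: Z_total = R + C = 20 - j53.46 Ω = 57.08∠-69.5° Ω.
Step 4 — Source phasor: V = 63.5∠90.0° V = 0 + j63.5 V.
Step 5 — Ohm's law: I = V / Z_total = (0 + j63.5) / (20 - j53.46) = -1.042 + j0.3899 A.
Step 6 — Convert to polar: |I| = 1.113 A, ∠I = 159.5°.

I = 1.113∠159.5° A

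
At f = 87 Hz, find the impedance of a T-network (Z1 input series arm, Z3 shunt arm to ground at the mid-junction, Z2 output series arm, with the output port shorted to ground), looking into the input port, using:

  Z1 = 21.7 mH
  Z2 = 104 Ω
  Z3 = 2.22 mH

Step 1 — Angular frequency: ω = 2π·f = 2π·87 = 546.6 rad/s.
Step 2 — Component impedances:
  Z1: Z = jωL = j·546.6·0.0217 = 0 + j11.86 Ω
  Z2: Z = R = 104 Ω
  Z3: Z = jωL = j·546.6·0.00222 = 0 + j1.214 Ω
Step 3 — With the output port shorted to ground, the output series arm Z2 runs from the junction to ground; the shunt arm Z3 also runs from the junction to ground. They appear in parallel: Z3 || Z2 = 0.01416 + j1.213 Ω.
Step 4 — Series with input arm Z1: Z_in = Z1 + (Z3 || Z2) = 0.01416 + j13.08 Ω = 13.08∠89.9° Ω.

Z = 0.01416 + j13.08 Ω = 13.08∠89.9° Ω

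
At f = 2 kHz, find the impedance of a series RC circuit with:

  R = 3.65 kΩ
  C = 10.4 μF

Step 1 — Angular frequency: ω = 2π·f = 2π·2000 = 1.257e+04 rad/s.
Step 2 — Component impedances:
  R: Z = R = 3650 Ω
  C: Z = 1/(jωC) = -j/(ω·C) = 0 - j7.652 Ω
Step 3 — Series combination: Z_total = R + C = 3650 - j7.652 Ω = 3650∠-0.1° Ω.

Z = 3650 - j7.652 Ω = 3650∠-0.1° Ω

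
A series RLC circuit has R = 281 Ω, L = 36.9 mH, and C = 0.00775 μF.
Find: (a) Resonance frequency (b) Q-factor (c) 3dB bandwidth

Step 1 — Resonance: ω₀ = 1/√(LC) = 1/√(0.0369·7.75e-09) = 5.913e+04 rad/s.
Step 2 — f₀ = ω₀/(2π) = 9411 Hz.
Step 3 — Series Q: Q = ω₀L/R = 5.913e+04·0.0369/281 = 7.765.
Step 4 — Bandwidth: Δω = ω₀/Q = 7615 rad/s; BW = Δω/(2π) = 1212 Hz.

(a) f₀ = 9411 Hz  (b) Q = 7.765  (c) BW = 1212 Hz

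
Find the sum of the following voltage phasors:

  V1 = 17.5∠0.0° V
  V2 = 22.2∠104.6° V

Step 1 — Convert each phasor to rectangular form:
  V1 = 17.5·(cos(0.0°) + j·sin(0.0°)) = 17.5 V
  V2 = 22.2·(cos(104.6°) + j·sin(104.6°)) = -5.596 + j21.48 V
Step 2 — Sum components: V_total = 11.9 + j21.48 V.
Step 3 — Convert to polar: |V_total| = 24.56 V, ∠V_total = 61.0°.

V_total = 24.56∠61.0° V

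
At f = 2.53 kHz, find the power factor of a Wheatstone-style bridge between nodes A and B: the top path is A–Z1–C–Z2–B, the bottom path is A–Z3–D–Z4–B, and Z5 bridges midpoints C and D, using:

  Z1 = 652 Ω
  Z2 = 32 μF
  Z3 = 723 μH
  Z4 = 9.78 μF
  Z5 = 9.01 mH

Step 1 — Angular frequency: ω = 2π·f = 2π·2530 = 1.59e+04 rad/s.
Step 2 — Component impedances:
  Z1: Z = R = 652 Ω
  Z2: Z = 1/(jωC) = -j/(ω·C) = 0 - j1.966 Ω
  Z3: Z = jωL = j·1.59e+04·0.000723 = 0 + j11.49 Ω
  Z4: Z = 1/(jωC) = -j/(ω·C) = 0 - j6.432 Ω
  Z5: Z = jωL = j·1.59e+04·0.00901 = 0 + j143.2 Ω
Step 3 — Bridge requires nodal analysis (the Z5 bridge couples midpoints C and D, so the two paths cannot be reduced to a simple series/parallel combination). Setting node B to ground and injecting 1 A at node A, the 3-node admittance system at A, C, D solves to V_A = Z_AB = 0.03331 + j4.754 Ω = 4.754∠89.6° Ω.
Step 4 — Power factor: PF = cos(φ) = Re(Z)/|Z| = 0.03331/4.754 = 0.007007.
Step 5 — Type: Im(Z) = 4.754 ⇒ lagging (phase φ = 89.6°).

PF = 0.007007 (lagging, φ = 89.6°)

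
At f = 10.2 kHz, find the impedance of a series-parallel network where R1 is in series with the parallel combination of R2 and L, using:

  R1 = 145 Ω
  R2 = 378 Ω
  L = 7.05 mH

Step 1 — Angular frequency: ω = 2π·f = 2π·1.02e+04 = 6.409e+04 rad/s.
Step 2 — Component impedances:
  R1: Z = R = 145 Ω
  R2: Z = R = 378 Ω
  L: Z = jωL = j·6.409e+04·0.00705 = 0 + j451.8 Ω
Step 3 — Parallel branch: R2 || L = 1/(1/R2 + 1/L) = 222.4 + j186 Ω.
Step 4 — Series with R1: Z_total = R1 + (R2 || L) = 367.4 + j186 Ω = 411.8∠26.9° Ω.

Z = 367.4 + j186 Ω = 411.8∠26.9° Ω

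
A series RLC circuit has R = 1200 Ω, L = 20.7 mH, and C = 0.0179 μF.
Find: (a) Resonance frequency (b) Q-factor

Step 1 — Resonance condition Im(Z)=0 gives ω₀ = 1/√(LC).
Step 2 — ω₀ = 1/√(0.0207·1.79e-08) = 5.195e+04 rad/s.
Step 3 — f₀ = ω₀/(2π) = 8268 Hz.
Step 4 — Series Q: Q = ω₀L/R = 5.195e+04·0.0207/1200 = 0.8961.

(a) f₀ = 8268 Hz  (b) Q = 0.8961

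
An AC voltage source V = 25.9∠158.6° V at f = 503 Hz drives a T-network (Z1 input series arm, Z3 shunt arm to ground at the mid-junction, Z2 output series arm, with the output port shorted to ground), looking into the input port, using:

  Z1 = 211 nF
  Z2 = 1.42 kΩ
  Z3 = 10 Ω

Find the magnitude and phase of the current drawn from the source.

Step 1 — Angular frequency: ω = 2π·f = 2π·503 = 3160 rad/s.
Step 2 — Component impedances:
  Z1: Z = 1/(jωC) = -j/(ω·C) = 0 - j1500 Ω
  Z2: Z = R = 1420 Ω
  Z3: Z = R = 10 Ω
Step 3 — With the output port shorted to ground, the output series arm Z2 runs from the junction to ground; the shunt arm Z3 also runs from the junction to ground. They appear in parallel: Z3 || Z2 = 9.93 Ω.
Step 4 — Series with input arm Z1: Z_in = Z1 + (Z3 || Z2) = 9.93 - j1500 Ω = 1500∠-89.6° Ω.
Step 5 — Source phasor: V = 25.9∠158.6° V = -24.11 + j9.45 V.
Step 6 — Ohm's law: I = V / Z_total = (-24.11 + j9.45) / (9.93 - j1500) = -0.006408 - j0.01604 A.
Step 7 — Convert to polar: |I| = 0.01727 A, ∠I = -111.8°.

I = 0.01727∠-111.8° A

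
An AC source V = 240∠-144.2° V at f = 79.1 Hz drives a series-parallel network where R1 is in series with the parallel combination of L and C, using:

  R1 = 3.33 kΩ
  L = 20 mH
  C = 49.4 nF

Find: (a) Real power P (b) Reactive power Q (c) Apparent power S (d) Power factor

Step 1 — Angular frequency: ω = 2π·f = 2π·79.1 = 497 rad/s.
Step 2 — Component impedances:
  R1: Z = R = 3330 Ω
  L: Z = jωL = j·497·0.02 = 0 + j9.94 Ω
  C: Z = 1/(jωC) = -j/(ω·C) = 0 - j4.073e+04 Ω
Step 3 — Parallel branch: L || C = 1/(1/L + 1/C) = 0 + j9.942 Ω.
Step 4 — Series with R1: Z_total = R1 + (L || C) = 3330 + j9.942 Ω = 3330∠0.2° Ω.
Step 5 — Source phasor: V = 240∠-144.2° V = -194.7 - j140.4 V.
Step 6 — Current: I = V / Z = -0.05858 - j0.04198 A = 0.07207∠-144.4° A.
Step 7 — Complex power: S = V·I* = 17.3 + j0.05164 VA.
Step 8 — Real power: P = Re(S) = 17.3 W.
Step 9 — Reactive power: Q = Im(S) = 0.05164 VAR.
Step 10 — Apparent power: |S| = 17.3 VA.
Step 11 — Power factor: PF = P/|S| = 1 (lagging).

(a) P = 17.3 W  (b) Q = 0.05164 VAR  (c) S = 17.3 VA  (d) PF = 1 (lagging)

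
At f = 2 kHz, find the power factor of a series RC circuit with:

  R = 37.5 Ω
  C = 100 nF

Step 1 — Angular frequency: ω = 2π·f = 2π·2000 = 1.257e+04 rad/s.
Step 2 — Component impedances:
  R: Z = R = 37.5 Ω
  C: Z = 1/(jωC) = -j/(ω·C) = 0 - j795.8 Ω
Step 3 — Series combination: Z_total = R + C = 37.5 - j795.8 Ω = 796.7∠-87.3° Ω.
Step 4 — Power factor: PF = cos(φ) = Re(Z)/|Z| = 37.5/796.7 = 0.04707.
Step 5 — Type: Im(Z) = -795.8 ⇒ leading (phase φ = -87.3°).

PF = 0.04707 (leading, φ = -87.3°)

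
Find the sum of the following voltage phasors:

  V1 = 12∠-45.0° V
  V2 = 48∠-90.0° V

Step 1 — Convert each phasor to rectangular form:
  V1 = 12·(cos(-45.0°) + j·sin(-45.0°)) = 8.485 - j8.485 V
  V2 = 48·(cos(-90.0°) + j·sin(-90.0°)) = 0 - j48 V
Step 2 — Sum components: V_total = 8.485 - j56.49 V.
Step 3 — Convert to polar: |V_total| = 57.12 V, ∠V_total = -81.5°.

V_total = 57.12∠-81.5° V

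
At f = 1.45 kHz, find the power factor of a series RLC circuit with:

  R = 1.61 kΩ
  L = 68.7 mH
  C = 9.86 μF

Step 1 — Angular frequency: ω = 2π·f = 2π·1450 = 9111 rad/s.
Step 2 — Component impedances:
  R: Z = R = 1610 Ω
  L: Z = jωL = j·9111·0.0687 = 0 + j625.9 Ω
  C: Z = 1/(jωC) = -j/(ω·C) = 0 - j11.13 Ω
Step 3 — Series combination: Z_total = R + L + C = 1610 + j614.8 Ω = 1723∠20.9° Ω.
Step 4 — Power factor: PF = cos(φ) = Re(Z)/|Z| = 1610/1723.4 = 0.9342.
Step 5 — Type: Im(Z) = 614.8 ⇒ lagging (phase φ = 20.9°).

PF = 0.9342 (lagging, φ = 20.9°)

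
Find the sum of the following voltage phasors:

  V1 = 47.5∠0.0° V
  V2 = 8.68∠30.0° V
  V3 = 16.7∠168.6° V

Step 1 — Convert each phasor to rectangular form:
  V1 = 47.5·(cos(0.0°) + j·sin(0.0°)) = 47.5 V
  V2 = 8.68·(cos(30.0°) + j·sin(30.0°)) = 7.517 + j4.34 V
  V3 = 16.7·(cos(168.6°) + j·sin(168.6°)) = -16.37 + j3.301 V
Step 2 — Sum components: V_total = 38.65 + j7.641 V.
Step 3 — Convert to polar: |V_total| = 39.39 V, ∠V_total = 11.2°.

V_total = 39.39∠11.2° V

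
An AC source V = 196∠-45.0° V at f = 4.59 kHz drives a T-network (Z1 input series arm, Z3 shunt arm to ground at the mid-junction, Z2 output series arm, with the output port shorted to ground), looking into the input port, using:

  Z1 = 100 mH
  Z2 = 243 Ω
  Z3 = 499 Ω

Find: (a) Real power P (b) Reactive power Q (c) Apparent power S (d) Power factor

Step 1 — Angular frequency: ω = 2π·f = 2π·4590 = 2.884e+04 rad/s.
Step 2 — Component impedances:
  Z1: Z = jωL = j·2.884e+04·0.1 = 0 + j2884 Ω
  Z2: Z = R = 243 Ω
  Z3: Z = R = 499 Ω
Step 3 — With the output port shorted to ground, the output series arm Z2 runs from the junction to ground; the shunt arm Z3 also runs from the junction to ground. They appear in parallel: Z3 || Z2 = 163.4 Ω.
Step 4 — Series with input arm Z1: Z_in = Z1 + (Z3 || Z2) = 163.4 + j2884 Ω = 2889∠86.8° Ω.
Step 5 — Source phasor: V = 196∠-45.0° V = 138.6 - j138.6 V.
Step 6 — Current: I = V / Z = -0.04519 - j0.05062 A = 0.06785∠-131.8° A.
Step 7 — Complex power: S = V·I* = 0.7524 + j13.28 VA.
Step 8 — Real power: P = Re(S) = 0.7524 W.
Step 9 — Reactive power: Q = Im(S) = 13.28 VAR.
Step 10 — Apparent power: |S| = 13.3 VA.
Step 11 — Power factor: PF = P/|S| = 0.05657 (lagging).

(a) P = 0.7524 W  (b) Q = 13.28 VAR  (c) S = 13.3 VA  (d) PF = 0.05657 (lagging)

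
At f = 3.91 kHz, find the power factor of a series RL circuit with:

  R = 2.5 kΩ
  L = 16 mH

Step 1 — Angular frequency: ω = 2π·f = 2π·3910 = 2.457e+04 rad/s.
Step 2 — Component impedances:
  R: Z = R = 2500 Ω
  L: Z = jωL = j·2.457e+04·0.016 = 0 + j393.1 Ω
Step 3 — Series combination: Z_total = R + L = 2500 + j393.1 Ω = 2531∠8.9° Ω.
Step 4 — Power factor: PF = cos(φ) = Re(Z)/|Z| = 2500/2530.7 = 0.9879.
Step 5 — Type: Im(Z) = 393.1 ⇒ lagging (phase φ = 8.9°).

PF = 0.9879 (lagging, φ = 8.9°)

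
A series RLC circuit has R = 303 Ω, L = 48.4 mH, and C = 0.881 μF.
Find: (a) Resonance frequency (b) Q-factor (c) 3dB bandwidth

Step 1 — Resonance: ω₀ = 1/√(LC) = 1/√(0.0484·8.81e-07) = 4843 rad/s.
Step 2 — f₀ = ω₀/(2π) = 770.7 Hz.
Step 3 — Series Q: Q = ω₀L/R = 4843·0.0484/303 = 0.7736.
Step 4 — Bandwidth: Δω = ω₀/Q = 6260 rad/s; BW = Δω/(2π) = 996.4 Hz.

(a) f₀ = 770.7 Hz  (b) Q = 0.7736  (c) BW = 996.4 Hz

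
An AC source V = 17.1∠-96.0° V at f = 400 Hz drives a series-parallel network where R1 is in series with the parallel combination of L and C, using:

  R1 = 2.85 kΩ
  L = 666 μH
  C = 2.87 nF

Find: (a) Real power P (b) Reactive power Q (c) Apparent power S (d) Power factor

Step 1 — Angular frequency: ω = 2π·f = 2π·400 = 2513 rad/s.
Step 2 — Component impedances:
  R1: Z = R = 2850 Ω
  L: Z = jωL = j·2513·0.000666 = 0 + j1.674 Ω
  C: Z = 1/(jωC) = -j/(ω·C) = 0 - j1.386e+05 Ω
Step 3 — Parallel branch: L || C = 1/(1/L + 1/C) = 0 + j1.674 Ω.
Step 4 — Series with R1: Z_total = R1 + (L || C) = 2850 + j1.674 Ω = 2850∠0.0° Ω.
Step 5 — Source phasor: V = 17.1∠-96.0° V = -1.787 - j17.01 V.
Step 6 — Current: I = V / Z = -0.0006307 - j0.005967 A = 0.006∠-96.0° A.
Step 7 — Complex power: S = V·I* = 0.1026 + j6.026e-05 VA.
Step 8 — Real power: P = Re(S) = 0.1026 W.
Step 9 — Reactive power: Q = Im(S) = 6.026e-05 VAR.
Step 10 — Apparent power: |S| = 0.1026 VA.
Step 11 — Power factor: PF = P/|S| = 1 (lagging).

(a) P = 0.1026 W  (b) Q = 6.026e-05 VAR  (c) S = 0.1026 VA  (d) PF = 1 (lagging)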